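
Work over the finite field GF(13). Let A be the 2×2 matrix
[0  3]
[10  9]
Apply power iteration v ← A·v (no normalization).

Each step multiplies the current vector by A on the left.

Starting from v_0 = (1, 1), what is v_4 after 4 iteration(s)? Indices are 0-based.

v_4 = (0, 11)

v_0 = (1, 1).
v_1 = A·v_0 = (3, 6).
v_2 = A·v_1 = (5, 6).
v_3 = A·v_2 = (5, 0).
v_4 = A·v_3 = (0, 11).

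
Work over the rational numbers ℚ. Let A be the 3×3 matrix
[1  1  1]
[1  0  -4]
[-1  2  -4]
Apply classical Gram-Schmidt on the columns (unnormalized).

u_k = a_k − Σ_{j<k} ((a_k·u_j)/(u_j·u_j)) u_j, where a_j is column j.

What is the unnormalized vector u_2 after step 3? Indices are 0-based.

Step 1: u_0 = a_0 = (1, 1, -1).
Step 2: u_1 = a_1 − (-1/3)·u_0 = (4/3, 1/3, 5/3).
Step 3: u_2 = a_2 − (1/3)·u_0 − (-10/7)·u_1 = (18/7, -27/7, -9/7).

u_2 = (18/7, -27/7, -9/7)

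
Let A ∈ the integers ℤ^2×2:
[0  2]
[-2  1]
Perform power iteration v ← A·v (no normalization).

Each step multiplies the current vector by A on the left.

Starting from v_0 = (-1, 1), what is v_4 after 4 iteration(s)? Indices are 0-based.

v_4 = (-26, -9)

v_0 = (-1, 1).
v_1 = A·v_0 = (2, 3).
v_2 = A·v_1 = (6, -1).
v_3 = A·v_2 = (-2, -13).
v_4 = A·v_3 = (-26, -9).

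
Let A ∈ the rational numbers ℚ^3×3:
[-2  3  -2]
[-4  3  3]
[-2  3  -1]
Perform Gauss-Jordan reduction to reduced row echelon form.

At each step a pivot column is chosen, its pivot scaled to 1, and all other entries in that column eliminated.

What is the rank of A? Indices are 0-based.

rank = 3

step 1: normalize row 0 (÷-2) = (1, -3/2, 1)
  row 1: subtract -4×row0 = (0, -3, 7)
  row 2: subtract -2×row0 = (0, 0, 1)
step 2: normalize row 1 (÷-3) = (0, 1, -7/3)
  row 0: subtract -3/2×row1 = (1, 0, -5/2)
step 3: normalize row 2 (÷1) = (0, 0, 1)
  row 0: subtract -5/2×row2 = (1, 0, 0)
  row 1: subtract -7/3×row2 = (0, 1, 0)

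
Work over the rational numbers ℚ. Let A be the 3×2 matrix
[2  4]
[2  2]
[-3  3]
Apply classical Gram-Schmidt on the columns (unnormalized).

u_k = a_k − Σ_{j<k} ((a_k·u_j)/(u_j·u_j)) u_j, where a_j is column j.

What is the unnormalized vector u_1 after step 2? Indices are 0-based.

Step 1: u_0 = a_0 = (2, 2, -3).
Step 2: u_1 = a_1 − (3/17)·u_0 = (62/17, 28/17, 60/17).

u_1 = (62/17, 28/17, 60/17)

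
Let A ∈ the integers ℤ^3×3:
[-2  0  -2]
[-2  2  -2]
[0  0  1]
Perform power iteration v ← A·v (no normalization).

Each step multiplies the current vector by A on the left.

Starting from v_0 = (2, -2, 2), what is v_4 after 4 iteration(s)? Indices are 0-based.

v_0 = (2, -2, 2).
v_1 = A·v_0 = (-8, -12, 2).
v_2 = A·v_1 = (12, -12, 2).
v_3 = A·v_2 = (-28, -52, 2).
v_4 = A·v_3 = (52, -52, 2).

v_4 = (52, -52, 2)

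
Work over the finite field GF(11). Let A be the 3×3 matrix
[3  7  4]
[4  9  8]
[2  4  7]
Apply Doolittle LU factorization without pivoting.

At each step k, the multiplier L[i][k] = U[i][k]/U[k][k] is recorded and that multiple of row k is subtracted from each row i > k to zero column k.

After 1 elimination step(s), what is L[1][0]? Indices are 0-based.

[col 0] pivot 3
  R1 -= 5*R0 → (0, 7, 10)  (L[1][0] := 5)
  R2 -= 8*R0 → (0, 3, 8)  (L[2][0] := 8)

L[1][0] = 5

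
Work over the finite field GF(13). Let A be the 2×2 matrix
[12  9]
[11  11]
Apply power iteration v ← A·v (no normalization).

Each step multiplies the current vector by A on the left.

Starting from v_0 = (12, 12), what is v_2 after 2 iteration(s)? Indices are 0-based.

v_2 = (5, 8)

v_0 = (12, 12).
v_1 = A·v_0 = (5, 4).
v_2 = A·v_1 = (5, 8).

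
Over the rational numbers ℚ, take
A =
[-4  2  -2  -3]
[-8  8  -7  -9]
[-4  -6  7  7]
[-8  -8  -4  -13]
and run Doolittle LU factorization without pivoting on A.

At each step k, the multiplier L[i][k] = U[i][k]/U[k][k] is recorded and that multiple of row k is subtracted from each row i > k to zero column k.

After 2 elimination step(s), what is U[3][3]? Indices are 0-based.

U[3][3] = -16

[col 0] pivot -4
  R1 -= 2*R0 → (0, 4, -3, -3)  (L[1][0] := 2)
  R2 -= 1*R0 → (0, -8, 9, 10)  (L[2][0] := 1)
  R3 -= 2*R0 → (0, -12, 0, -7)  (L[3][0] := 2)
[col 1] pivot 4
  R2 -= -2*R1 → (0, 0, 3, 4)  (L[2][1] := -2)
  R3 -= -3*R1 → (0, 0, -9, -16)  (L[3][1] := -3)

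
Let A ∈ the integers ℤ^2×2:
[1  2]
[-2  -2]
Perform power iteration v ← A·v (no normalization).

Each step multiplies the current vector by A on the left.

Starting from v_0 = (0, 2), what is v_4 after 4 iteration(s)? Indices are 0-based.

v_4 = (12, -8)

v_0 = (0, 2).
v_1 = A·v_0 = (4, -4).
v_2 = A·v_1 = (-4, 0).
v_3 = A·v_2 = (-4, 8).
v_4 = A·v_3 = (12, -8).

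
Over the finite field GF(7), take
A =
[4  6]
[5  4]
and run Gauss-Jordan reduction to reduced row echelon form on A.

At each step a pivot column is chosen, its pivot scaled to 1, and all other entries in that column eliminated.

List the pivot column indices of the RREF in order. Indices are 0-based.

pivot columns: 0

step 1: normalize row 0 (÷4) = (1, 5)
  row 1: subtract 5×row0 = (0, 0)
skip col 1 (zero from row 1)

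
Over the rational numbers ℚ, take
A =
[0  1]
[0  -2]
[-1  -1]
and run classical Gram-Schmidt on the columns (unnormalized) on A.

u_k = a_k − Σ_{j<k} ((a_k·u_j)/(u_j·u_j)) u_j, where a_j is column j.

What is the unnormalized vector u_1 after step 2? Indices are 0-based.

Step 1: u_0 = a_0 = (0, 0, -1).
Step 2: u_1 = a_1 − (1)·u_0 = (1, -2, 0).

u_1 = (1, -2, 0)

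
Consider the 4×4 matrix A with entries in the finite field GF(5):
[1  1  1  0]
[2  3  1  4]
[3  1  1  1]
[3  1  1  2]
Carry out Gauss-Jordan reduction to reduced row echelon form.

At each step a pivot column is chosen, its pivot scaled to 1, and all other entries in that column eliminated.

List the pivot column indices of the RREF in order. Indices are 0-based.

pivot columns: 0, 1, 2, 3

step 1: normalize row 0 (÷1) = (1, 1, 1, 0)
  row 1: subtract 2×row0 = (0, 1, 4, 4)
  row 2: subtract 3×row0 = (0, 3, 3, 1)
  row 3: subtract 3×row0 = (0, 3, 3, 2)
step 2: normalize row 1 (÷1) = (0, 1, 4, 4)
  row 0: subtract 1×row1 = (1, 0, 2, 1)
  row 2: subtract 3×row1 = (0, 0, 1, 4)
  row 3: subtract 3×row1 = (0, 0, 1, 0)
step 3: normalize row 2 (÷1) = (0, 0, 1, 4)
  row 0: subtract 2×row2 = (1, 0, 0, 3)
  row 1: subtract 4×row2 = (0, 1, 0, 3)
  row 3: subtract 1×row2 = (0, 0, 0, 1)
step 4: normalize row 3 (÷1) = (0, 0, 0, 1)
  row 0: subtract 3×row3 = (1, 0, 0, 0)
  row 1: subtract 3×row3 = (0, 1, 0, 0)
  row 2: subtract 4×row3 = (0, 0, 1, 0)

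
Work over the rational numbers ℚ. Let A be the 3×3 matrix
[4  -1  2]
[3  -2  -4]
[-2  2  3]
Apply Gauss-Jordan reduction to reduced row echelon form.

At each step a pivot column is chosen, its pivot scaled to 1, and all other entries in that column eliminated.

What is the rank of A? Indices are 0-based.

rank = 3

pivot(0,0)=4: scale R0 → (1, -1/4, 1/2)
  clear (1,0): R1 −= (3)R0 → (0, -5/4, -11/2)
  clear (2,0): R2 −= (-2)R0 → (0, 3/2, 4)
pivot(1,1)=-5/4: scale R1 → (0, 1, 22/5)
  clear (0,1): R0 −= (-1/4)R1 → (1, 0, 8/5)
  clear (2,1): R2 −= (3/2)R1 → (0, 0, -13/5)
pivot(2,2)=-13/5: scale R2 → (0, 0, 1)
  clear (0,2): R0 −= (8/5)R2 → (1, 0, 0)
  clear (1,2): R1 −= (22/5)R2 → (0, 1, 0)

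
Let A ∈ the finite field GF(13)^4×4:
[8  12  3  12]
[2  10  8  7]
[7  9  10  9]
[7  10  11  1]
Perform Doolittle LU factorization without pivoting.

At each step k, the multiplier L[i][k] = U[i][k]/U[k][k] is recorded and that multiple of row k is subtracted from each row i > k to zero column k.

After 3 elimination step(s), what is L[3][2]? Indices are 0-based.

L[3][2] = 5

k=0: U[0][0]=8
  eliminate (1,0): mult=10, new row 1: (0, 7, 4, 4); set L[1][0]=10
  eliminate (2,0): mult=9, new row 2: (0, 5, 9, 5); set L[2][0]=9
  eliminate (3,0): mult=9, new row 3: (0, 6, 10, 10); set L[3][0]=9
k=1: U[1][1]=7
  eliminate (2,1): mult=10, new row 2: (0, 0, 8, 4); set L[2][1]=10
  eliminate (3,1): mult=12, new row 3: (0, 0, 1, 1); set L[3][1]=12
k=2: U[2][2]=8
  eliminate (3,2): mult=5, new row 3: (0, 0, 0, 7); set L[3][2]=5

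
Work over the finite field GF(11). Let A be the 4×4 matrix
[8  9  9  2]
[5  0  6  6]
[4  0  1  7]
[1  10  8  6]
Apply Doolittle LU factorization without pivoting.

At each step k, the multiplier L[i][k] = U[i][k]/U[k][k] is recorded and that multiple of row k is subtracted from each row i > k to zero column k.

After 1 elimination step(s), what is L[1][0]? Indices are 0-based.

L[1][0] = 2

Step 1: pivot at (0,0) is 8.
  row1 ← row1 − (2)·row0  ⇒  L[1][0]=2, U row1=(0, 4, 10, 2)
  row2 ← row2 − (6)·row0  ⇒  L[2][0]=6, U row2=(0, 1, 2, 6)
  row3 ← row3 − (7)·row0  ⇒  L[3][0]=7, U row3=(0, 2, 0, 3)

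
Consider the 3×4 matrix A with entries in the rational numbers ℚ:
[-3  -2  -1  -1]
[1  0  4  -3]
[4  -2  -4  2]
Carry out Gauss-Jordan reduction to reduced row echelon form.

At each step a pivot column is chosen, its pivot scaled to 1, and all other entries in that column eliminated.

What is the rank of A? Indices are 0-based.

[1] R0 /= -3  ⇒  (1, 2/3, 1/3, 1/3)
     R1 -= 1·R0  ⇒  (0, -2/3, 11/3, -10/3)
     R2 -= 4·R0  ⇒  (0, -14/3, -16/3, 2/3)
[2] R1 /= -2/3  ⇒  (0, 1, -11/2, 5)
     R0 -= 2/3·R1  ⇒  (1, 0, 4, -3)
     R2 -= -14/3·R1  ⇒  (0, 0, -31, 24)
[3] R2 /= -31  ⇒  (0, 0, 1, -24/31)
     R0 -= 4·R2  ⇒  (1, 0, 0, 3/31)
     R1 -= -11/2·R2  ⇒  (0, 1, 0, 23/31)

rank = 3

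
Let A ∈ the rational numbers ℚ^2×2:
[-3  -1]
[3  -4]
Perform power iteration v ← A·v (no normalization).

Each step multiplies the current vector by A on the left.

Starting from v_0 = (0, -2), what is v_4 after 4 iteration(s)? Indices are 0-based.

v_0 = (0, -2).
v_1 = A·v_0 = (2, 8).
v_2 = A·v_1 = (-14, -26).
v_3 = A·v_2 = (68, 62).
v_4 = A·v_3 = (-266, -44).

v_4 = (-266, -44)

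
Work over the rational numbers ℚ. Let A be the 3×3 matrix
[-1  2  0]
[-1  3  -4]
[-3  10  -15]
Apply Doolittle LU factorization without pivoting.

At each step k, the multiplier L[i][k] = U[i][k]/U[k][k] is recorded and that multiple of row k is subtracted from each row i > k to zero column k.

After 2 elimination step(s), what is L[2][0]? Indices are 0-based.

L[2][0] = 3

k=0: U[0][0]=-1
  eliminate (1,0): mult=1, new row 1: (0, 1, -4); set L[1][0]=1
  eliminate (2,0): mult=3, new row 2: (0, 4, -15); set L[2][0]=3
k=1: U[1][1]=1
  eliminate (2,1): mult=4, new row 2: (0, 0, 1); set L[2][1]=4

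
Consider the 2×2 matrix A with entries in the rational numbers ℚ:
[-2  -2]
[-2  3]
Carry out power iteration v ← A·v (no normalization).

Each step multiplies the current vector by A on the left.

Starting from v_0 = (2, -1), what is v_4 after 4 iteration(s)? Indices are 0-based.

v_4 = (178, -257)

v_0 = (2, -1).
v_1 = A·v_0 = (-2, -7).
v_2 = A·v_1 = (18, -17).
v_3 = A·v_2 = (-2, -87).
v_4 = A·v_3 = (178, -257).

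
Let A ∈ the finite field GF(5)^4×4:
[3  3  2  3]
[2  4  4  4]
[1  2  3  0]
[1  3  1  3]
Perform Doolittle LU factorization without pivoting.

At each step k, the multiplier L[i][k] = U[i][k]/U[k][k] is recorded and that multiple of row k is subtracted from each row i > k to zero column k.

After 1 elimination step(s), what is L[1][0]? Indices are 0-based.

[col 0] pivot 3
  R1 -= 4*R0 → (0, 2, 1, 2)  (L[1][0] := 4)
  R2 -= 2*R0 → (0, 1, 4, 4)  (L[2][0] := 2)
  R3 -= 2*R0 → (0, 2, 2, 2)  (L[3][0] := 2)

L[1][0] = 4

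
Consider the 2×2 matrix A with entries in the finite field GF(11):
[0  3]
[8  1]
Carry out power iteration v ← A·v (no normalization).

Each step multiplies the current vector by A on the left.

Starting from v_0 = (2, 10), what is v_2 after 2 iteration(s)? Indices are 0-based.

v_2 = (1, 2)

v_0 = (2, 10).
v_1 = A·v_0 = (8, 4).
v_2 = A·v_1 = (1, 2).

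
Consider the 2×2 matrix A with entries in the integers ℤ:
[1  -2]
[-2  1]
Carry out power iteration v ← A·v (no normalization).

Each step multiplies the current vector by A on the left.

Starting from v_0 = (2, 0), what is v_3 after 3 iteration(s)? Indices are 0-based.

v_0 = (2, 0).
v_1 = A·v_0 = (2, -4).
v_2 = A·v_1 = (10, -8).
v_3 = A·v_2 = (26, -28).

v_3 = (26, -28)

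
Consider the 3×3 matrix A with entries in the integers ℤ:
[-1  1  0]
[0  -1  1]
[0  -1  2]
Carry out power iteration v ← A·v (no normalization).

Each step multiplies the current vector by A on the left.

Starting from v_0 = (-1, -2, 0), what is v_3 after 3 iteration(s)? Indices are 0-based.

v_3 = (-3, 2, 4)

v_0 = (-1, -2, 0).
v_1 = A·v_0 = (-1, 2, 2).
v_2 = A·v_1 = (3, 0, 2).
v_3 = A·v_2 = (-3, 2, 4).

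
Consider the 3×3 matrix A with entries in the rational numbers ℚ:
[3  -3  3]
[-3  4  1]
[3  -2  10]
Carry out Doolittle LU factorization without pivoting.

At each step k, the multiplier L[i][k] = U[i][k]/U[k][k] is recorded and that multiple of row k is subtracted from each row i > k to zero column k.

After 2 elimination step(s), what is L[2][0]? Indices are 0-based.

L[2][0] = 1

Step 1: pivot at (0,0) is 3.
  row1 ← row1 − (-1)·row0  ⇒  L[1][0]=-1, U row1=(0, 1, 4)
  row2 ← row2 − (1)·row0  ⇒  L[2][0]=1, U row2=(0, 1, 7)
Step 2: pivot at (1,1) is 1.
  row2 ← row2 − (1)·row1  ⇒  L[2][1]=1, U row2=(0, 0, 3)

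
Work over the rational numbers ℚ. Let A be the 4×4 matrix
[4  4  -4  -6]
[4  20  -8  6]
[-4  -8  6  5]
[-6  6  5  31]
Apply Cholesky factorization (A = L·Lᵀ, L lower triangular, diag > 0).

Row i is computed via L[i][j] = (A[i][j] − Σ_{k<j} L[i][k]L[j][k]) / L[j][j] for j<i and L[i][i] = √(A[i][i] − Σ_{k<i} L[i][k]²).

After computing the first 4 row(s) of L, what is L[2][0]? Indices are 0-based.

Step 1: L[0][0] = √(4) = 2.
  L[1][0] = (4) / L[0][0] = 2.
Step 2: L[1][1] = √(16) = 4.
  L[2][0] = (-4) / L[0][0] = -2.
  L[2][1] = (-4) / L[1][1] = -1.
Step 3: L[2][2] = √(1) = 1.
  L[3][0] = (-6) / L[0][0] = -3.
  L[3][1] = (12) / L[1][1] = 3.
  L[3][2] = (2) / L[2][2] = 2.
Step 4: L[3][3] = √(9) = 3.

L[2][0] = -2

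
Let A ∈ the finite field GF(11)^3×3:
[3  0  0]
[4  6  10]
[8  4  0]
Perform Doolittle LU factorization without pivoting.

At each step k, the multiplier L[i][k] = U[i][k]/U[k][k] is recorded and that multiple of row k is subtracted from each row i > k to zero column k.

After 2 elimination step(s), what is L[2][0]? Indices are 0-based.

L[2][0] = 10

k=0: U[0][0]=3
  eliminate (1,0): mult=5, new row 1: (0, 6, 10); set L[1][0]=5
  eliminate (2,0): mult=10, new row 2: (0, 4, 0); set L[2][0]=10
k=1: U[1][1]=6
  eliminate (2,1): mult=8, new row 2: (0, 0, 8); set L[2][1]=8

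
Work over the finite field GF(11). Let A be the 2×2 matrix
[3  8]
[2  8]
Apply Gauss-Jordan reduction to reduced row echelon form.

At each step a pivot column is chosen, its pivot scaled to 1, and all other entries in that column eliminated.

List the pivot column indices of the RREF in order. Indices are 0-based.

pivot columns: 0, 1

[1] R0 /= 3  ⇒  (1, 10)
     R1 -= 2·R0  ⇒  (0, 10)
[2] R1 /= 10  ⇒  (0, 1)
     R0 -= 10·R1  ⇒  (1, 0)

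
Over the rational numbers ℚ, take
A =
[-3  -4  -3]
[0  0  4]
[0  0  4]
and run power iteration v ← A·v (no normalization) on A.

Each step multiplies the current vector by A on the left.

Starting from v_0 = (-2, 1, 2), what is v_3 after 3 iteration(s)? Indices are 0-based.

v_0 = (-2, 1, 2).
v_1 = A·v_0 = (-4, 8, 8).
v_2 = A·v_1 = (-44, 32, 32).
v_3 = A·v_2 = (-92, 128, 128).

v_3 = (-92, 128, 128)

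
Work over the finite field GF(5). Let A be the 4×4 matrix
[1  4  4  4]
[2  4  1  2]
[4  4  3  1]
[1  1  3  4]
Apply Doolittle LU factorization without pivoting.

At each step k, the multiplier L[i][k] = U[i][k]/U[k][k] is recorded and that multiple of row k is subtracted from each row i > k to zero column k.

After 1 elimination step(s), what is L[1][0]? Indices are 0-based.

L[1][0] = 2

Step 1: pivot at (0,0) is 1.
  row1 ← row1 − (2)·row0  ⇒  L[1][0]=2, U row1=(0, 1, 3, 4)
  row2 ← row2 − (4)·row0  ⇒  L[2][0]=4, U row2=(0, 3, 2, 0)
  row3 ← row3 − (1)·row0  ⇒  L[3][0]=1, U row3=(0, 2, 4, 0)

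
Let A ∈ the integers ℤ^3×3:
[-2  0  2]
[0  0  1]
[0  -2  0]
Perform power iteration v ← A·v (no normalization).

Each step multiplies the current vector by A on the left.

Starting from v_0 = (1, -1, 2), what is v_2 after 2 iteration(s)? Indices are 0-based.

v_2 = (0, 2, -4)

v_0 = (1, -1, 2).
v_1 = A·v_0 = (2, 2, 2).
v_2 = A·v_1 = (0, 2, -4).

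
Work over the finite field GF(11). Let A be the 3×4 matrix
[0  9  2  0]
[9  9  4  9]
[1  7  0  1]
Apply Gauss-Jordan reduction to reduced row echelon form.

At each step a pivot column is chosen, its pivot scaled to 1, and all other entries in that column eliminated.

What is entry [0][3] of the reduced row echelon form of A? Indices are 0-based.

M[0][3] = 1

step 1: exchange rows 0,1
step 1: normalize row 0 (÷9) = (1, 1, 9, 1)
  row 2: subtract 1×row0 = (0, 6, 2, 0)
step 2: normalize row 1 (÷9) = (0, 1, 10, 0)
  row 0: subtract 1×row1 = (1, 0, 10, 1)
  row 2: subtract 6×row1 = (0, 0, 8, 0)
step 3: normalize row 2 (÷8) = (0, 0, 1, 0)
  row 0: subtract 10×row2 = (1, 0, 0, 1)
  row 1: subtract 10×row2 = (0, 1, 0, 0)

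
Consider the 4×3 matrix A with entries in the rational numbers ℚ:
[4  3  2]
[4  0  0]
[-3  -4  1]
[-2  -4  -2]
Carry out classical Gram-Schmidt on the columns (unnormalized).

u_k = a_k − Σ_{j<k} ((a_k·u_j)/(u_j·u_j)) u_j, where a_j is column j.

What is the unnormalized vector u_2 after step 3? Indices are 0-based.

u_2 = (960/821, -196/821, 1616/821, -896/821)

Step 1: u_0 = a_0 = (4, 4, -3, -2).
Step 2: u_1 = a_1 − (32/45)·u_0 = (7/45, -128/45, -28/15, -116/45).
Step 3: u_2 = a_2 − (1/5)·u_0 − (162/821)·u_1 = (960/821, -196/821, 1616/821, -896/821).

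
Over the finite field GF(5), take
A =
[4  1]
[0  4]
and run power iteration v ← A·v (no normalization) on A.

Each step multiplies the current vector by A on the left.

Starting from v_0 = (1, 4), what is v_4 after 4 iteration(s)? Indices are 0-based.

v_4 = (0, 4)

v_0 = (1, 4).
v_1 = A·v_0 = (3, 1).
v_2 = A·v_1 = (3, 4).
v_3 = A·v_2 = (1, 1).
v_4 = A·v_3 = (0, 4).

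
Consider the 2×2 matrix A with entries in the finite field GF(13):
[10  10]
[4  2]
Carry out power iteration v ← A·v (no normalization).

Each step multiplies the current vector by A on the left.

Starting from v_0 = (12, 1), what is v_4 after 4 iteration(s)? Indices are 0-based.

v_4 = (9, 8)

v_0 = (12, 1).
v_1 = A·v_0 = (0, 11).
v_2 = A·v_1 = (6, 9).
v_3 = A·v_2 = (7, 3).
v_4 = A·v_3 = (9, 8).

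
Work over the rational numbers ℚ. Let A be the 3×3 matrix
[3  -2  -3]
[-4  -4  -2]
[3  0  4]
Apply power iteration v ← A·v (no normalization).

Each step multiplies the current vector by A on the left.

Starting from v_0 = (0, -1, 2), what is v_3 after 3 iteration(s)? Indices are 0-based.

v_3 = (-168, 104, -28)

v_0 = (0, -1, 2).
v_1 = A·v_0 = (-4, 0, 8).
v_2 = A·v_1 = (-36, 0, 20).
v_3 = A·v_2 = (-168, 104, -28).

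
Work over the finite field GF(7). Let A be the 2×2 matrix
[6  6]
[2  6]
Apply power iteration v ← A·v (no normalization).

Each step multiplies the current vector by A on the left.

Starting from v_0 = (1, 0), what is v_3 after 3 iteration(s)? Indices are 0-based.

v_0 = (1, 0).
v_1 = A·v_0 = (6, 2).
v_2 = A·v_1 = (6, 3).
v_3 = A·v_2 = (5, 2).

v_3 = (5, 2)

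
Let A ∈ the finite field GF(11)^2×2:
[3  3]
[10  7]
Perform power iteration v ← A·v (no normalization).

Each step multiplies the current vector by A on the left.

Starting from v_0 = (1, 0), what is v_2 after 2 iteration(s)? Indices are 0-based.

v_2 = (6, 1)

v_0 = (1, 0).
v_1 = A·v_0 = (3, 10).
v_2 = A·v_1 = (6, 1).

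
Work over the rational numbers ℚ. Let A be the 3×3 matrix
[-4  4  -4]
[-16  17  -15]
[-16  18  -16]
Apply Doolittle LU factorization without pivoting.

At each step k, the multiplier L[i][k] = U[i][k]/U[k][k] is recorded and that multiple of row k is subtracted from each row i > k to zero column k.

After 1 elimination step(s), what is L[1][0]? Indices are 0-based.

Step 1: pivot at (0,0) is -4.
  row1 ← row1 − (4)·row0  ⇒  L[1][0]=4, U row1=(0, 1, 1)
  row2 ← row2 − (4)·row0  ⇒  L[2][0]=4, U row2=(0, 2, 0)

L[1][0] = 4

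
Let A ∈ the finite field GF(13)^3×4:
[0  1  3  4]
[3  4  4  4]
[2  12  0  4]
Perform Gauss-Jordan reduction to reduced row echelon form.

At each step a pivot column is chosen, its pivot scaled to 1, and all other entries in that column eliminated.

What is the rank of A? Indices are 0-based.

rank = 3

[1] R0 <-> R1
[1] R0 /= 3  ⇒  (1, 10, 10, 10)
     R2 -= 2·R0  ⇒  (0, 5, 6, 10)
[2] R1 /= 1  ⇒  (0, 1, 3, 4)
     R0 -= 10·R1  ⇒  (1, 0, 6, 9)
     R2 -= 5·R1  ⇒  (0, 0, 4, 3)
[3] R2 /= 4  ⇒  (0, 0, 1, 4)
     R0 -= 6·R2  ⇒  (1, 0, 0, 11)
     R1 -= 3·R2  ⇒  (0, 1, 0, 5)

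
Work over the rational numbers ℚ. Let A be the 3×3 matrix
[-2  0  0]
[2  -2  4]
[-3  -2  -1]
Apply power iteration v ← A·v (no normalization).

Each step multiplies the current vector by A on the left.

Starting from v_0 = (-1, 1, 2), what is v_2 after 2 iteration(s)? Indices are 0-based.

v_0 = (-1, 1, 2).
v_1 = A·v_0 = (2, 4, -1).
v_2 = A·v_1 = (-4, -8, -13).

v_2 = (-4, -8, -13)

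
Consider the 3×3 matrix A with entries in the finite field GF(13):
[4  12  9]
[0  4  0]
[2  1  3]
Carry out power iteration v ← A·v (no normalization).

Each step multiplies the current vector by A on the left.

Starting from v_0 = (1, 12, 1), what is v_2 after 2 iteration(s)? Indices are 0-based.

v_2 = (5, 10, 10)

v_0 = (1, 12, 1).
v_1 = A·v_0 = (1, 9, 4).
v_2 = A·v_1 = (5, 10, 10).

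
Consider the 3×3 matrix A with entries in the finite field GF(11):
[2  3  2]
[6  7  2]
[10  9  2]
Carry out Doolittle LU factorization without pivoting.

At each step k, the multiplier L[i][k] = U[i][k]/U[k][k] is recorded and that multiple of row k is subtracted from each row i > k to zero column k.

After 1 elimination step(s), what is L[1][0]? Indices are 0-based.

L[1][0] = 3

[col 0] pivot 2
  R1 -= 3*R0 → (0, 9, 7)  (L[1][0] := 3)
  R2 -= 5*R0 → (0, 5, 3)  (L[2][0] := 5)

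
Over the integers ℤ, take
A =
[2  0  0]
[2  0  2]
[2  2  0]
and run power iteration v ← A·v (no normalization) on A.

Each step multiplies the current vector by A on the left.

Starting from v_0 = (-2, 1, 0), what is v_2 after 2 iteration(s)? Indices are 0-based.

v_2 = (-8, -12, -16)

v_0 = (-2, 1, 0).
v_1 = A·v_0 = (-4, -4, -2).
v_2 = A·v_1 = (-8, -12, -16).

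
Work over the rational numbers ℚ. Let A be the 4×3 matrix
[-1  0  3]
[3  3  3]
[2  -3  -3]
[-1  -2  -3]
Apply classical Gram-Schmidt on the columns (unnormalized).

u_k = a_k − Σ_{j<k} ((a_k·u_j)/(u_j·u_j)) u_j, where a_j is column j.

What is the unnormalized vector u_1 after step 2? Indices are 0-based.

Step 1: u_0 = a_0 = (-1, 3, 2, -1).
Step 2: u_1 = a_1 − (1/3)·u_0 = (1/3, 2, -11/3, -5/3).

u_1 = (1/3, 2, -11/3, -5/3)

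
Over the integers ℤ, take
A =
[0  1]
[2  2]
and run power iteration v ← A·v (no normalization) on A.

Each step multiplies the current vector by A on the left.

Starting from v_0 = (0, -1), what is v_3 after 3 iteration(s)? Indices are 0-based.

v_3 = (-6, -16)

v_0 = (0, -1).
v_1 = A·v_0 = (-1, -2).
v_2 = A·v_1 = (-2, -6).
v_3 = A·v_2 = (-6, -16).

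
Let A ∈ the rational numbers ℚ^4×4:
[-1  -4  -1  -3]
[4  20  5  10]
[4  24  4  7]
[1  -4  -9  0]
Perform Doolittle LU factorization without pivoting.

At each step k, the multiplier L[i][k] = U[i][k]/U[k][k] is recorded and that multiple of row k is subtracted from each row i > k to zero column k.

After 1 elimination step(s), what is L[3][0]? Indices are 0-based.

k=0: U[0][0]=-1
  eliminate (1,0): mult=-4, new row 1: (0, 4, 1, -2); set L[1][0]=-4
  eliminate (2,0): mult=-4, new row 2: (0, 8, 0, -5); set L[2][0]=-4
  eliminate (3,0): mult=-1, new row 3: (0, -8, -10, -3); set L[3][0]=-1

L[3][0] = -1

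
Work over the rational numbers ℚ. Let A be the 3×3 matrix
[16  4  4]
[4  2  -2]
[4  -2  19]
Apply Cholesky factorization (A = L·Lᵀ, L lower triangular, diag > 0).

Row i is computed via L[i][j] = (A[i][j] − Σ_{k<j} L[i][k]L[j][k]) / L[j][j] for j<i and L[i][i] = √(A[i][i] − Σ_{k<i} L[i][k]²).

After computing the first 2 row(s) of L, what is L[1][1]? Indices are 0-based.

L[1][1] = 1

Step 1: L[0][0] = √(16) = 4.
  L[1][0] = (4) / L[0][0] = 1.
Step 2: L[1][1] = √(1) = 1.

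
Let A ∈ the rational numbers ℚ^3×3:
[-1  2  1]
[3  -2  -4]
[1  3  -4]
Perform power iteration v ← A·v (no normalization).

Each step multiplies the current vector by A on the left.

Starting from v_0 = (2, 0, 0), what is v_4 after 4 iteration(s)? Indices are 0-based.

v_0 = (2, 0, 0).
v_1 = A·v_0 = (-2, 6, 2).
v_2 = A·v_1 = (16, -26, 8).
v_3 = A·v_2 = (-60, 68, -94).
v_4 = A·v_3 = (102, 60, 520).

v_4 = (102, 60, 520)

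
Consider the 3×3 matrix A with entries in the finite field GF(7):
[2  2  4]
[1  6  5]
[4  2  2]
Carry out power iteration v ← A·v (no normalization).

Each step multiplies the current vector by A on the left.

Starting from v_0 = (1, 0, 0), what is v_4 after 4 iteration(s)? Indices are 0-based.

v_4 = (0, 1, 5)

v_0 = (1, 0, 0).
v_1 = A·v_0 = (2, 1, 4).
v_2 = A·v_1 = (1, 0, 4).
v_3 = A·v_2 = (4, 0, 5).
v_4 = A·v_3 = (0, 1, 5).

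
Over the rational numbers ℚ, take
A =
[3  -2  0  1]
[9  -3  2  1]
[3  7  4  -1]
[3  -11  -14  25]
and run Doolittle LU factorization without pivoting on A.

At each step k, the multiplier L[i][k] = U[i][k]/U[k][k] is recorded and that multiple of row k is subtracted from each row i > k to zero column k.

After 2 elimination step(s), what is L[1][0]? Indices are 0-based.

[col 0] pivot 3
  R1 -= 3*R0 → (0, 3, 2, -2)  (L[1][0] := 3)
  R2 -= 1*R0 → (0, 9, 4, -2)  (L[2][0] := 1)
  R3 -= 1*R0 → (0, -9, -14, 24)  (L[3][0] := 1)
[col 1] pivot 3
  R2 -= 3*R1 → (0, 0, -2, 4)  (L[2][1] := 3)
  R3 -= -3*R1 → (0, 0, -8, 18)  (L[3][1] := -3)

L[1][0] = 3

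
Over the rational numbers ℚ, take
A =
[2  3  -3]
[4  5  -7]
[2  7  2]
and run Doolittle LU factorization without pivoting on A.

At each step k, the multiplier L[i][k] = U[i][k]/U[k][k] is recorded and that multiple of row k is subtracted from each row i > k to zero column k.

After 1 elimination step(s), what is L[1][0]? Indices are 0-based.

L[1][0] = 2

k=0: U[0][0]=2
  eliminate (1,0): mult=2, new row 1: (0, -1, -1); set L[1][0]=2
  eliminate (2,0): mult=1, new row 2: (0, 4, 5); set L[2][0]=1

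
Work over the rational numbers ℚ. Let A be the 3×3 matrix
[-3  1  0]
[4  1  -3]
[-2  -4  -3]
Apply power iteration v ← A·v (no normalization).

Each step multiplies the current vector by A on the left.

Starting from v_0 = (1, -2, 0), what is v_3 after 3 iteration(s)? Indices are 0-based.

v_3 = (-87, 80, 158)

v_0 = (1, -2, 0).
v_1 = A·v_0 = (-5, 2, 6).
v_2 = A·v_1 = (17, -36, -16).
v_3 = A·v_2 = (-87, 80, 158).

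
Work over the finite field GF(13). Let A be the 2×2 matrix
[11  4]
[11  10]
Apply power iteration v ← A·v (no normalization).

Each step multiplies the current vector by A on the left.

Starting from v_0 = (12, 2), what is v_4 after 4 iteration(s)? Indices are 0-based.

v_4 = (5, 9)

v_0 = (12, 2).
v_1 = A·v_0 = (10, 9).
v_2 = A·v_1 = (3, 5).
v_3 = A·v_2 = (1, 5).
v_4 = A·v_3 = (5, 9).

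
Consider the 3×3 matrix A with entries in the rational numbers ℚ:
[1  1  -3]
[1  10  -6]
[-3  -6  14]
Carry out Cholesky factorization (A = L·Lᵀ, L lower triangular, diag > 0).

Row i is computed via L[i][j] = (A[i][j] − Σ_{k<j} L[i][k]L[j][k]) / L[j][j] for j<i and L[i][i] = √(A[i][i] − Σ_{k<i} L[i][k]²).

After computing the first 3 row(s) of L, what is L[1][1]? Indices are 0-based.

L[1][1] = 3

Step 1: L[0][0] = √(1) = 1.
  L[1][0] = (1) / L[0][0] = 1.
Step 2: L[1][1] = √(9) = 3.
  L[2][0] = (-3) / L[0][0] = -3.
  L[2][1] = (-3) / L[1][1] = -1.
Step 3: L[2][2] = √(4) = 2.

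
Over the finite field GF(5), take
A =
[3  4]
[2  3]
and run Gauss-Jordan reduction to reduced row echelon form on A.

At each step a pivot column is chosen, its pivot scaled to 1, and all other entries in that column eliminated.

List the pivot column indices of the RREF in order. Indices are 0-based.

pivot(0,0)=3: scale R0 → (1, 3)
  clear (1,0): R1 −= (2)R0 → (0, 2)
pivot(1,1)=2: scale R1 → (0, 1)
  clear (0,1): R0 −= (3)R1 → (1, 0)

pivot columns: 0, 1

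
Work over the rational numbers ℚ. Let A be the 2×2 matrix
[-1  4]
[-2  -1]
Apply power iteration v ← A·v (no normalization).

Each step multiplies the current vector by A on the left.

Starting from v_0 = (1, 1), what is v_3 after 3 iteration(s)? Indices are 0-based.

v_0 = (1, 1).
v_1 = A·v_0 = (3, -3).
v_2 = A·v_1 = (-15, -3).
v_3 = A·v_2 = (3, 33).

v_3 = (3, 33)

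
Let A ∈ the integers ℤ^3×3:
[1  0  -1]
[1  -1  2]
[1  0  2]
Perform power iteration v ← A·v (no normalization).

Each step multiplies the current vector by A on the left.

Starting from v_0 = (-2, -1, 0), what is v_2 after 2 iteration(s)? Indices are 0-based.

v_2 = (0, -5, -6)

v_0 = (-2, -1, 0).
v_1 = A·v_0 = (-2, -1, -2).
v_2 = A·v_1 = (0, -5, -6).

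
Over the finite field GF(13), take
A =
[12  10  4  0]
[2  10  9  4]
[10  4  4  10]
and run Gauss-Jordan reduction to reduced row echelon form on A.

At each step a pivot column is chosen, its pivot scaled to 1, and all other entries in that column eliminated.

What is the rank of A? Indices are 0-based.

step 1: normalize row 0 (÷12) = (1, 3, 9, 0)
  row 1: subtract 2×row0 = (0, 4, 4, 4)
  row 2: subtract 10×row0 = (0, 0, 5, 10)
step 2: normalize row 1 (÷4) = (0, 1, 1, 1)
  row 0: subtract 3×row1 = (1, 0, 6, 10)
step 3: normalize row 2 (÷5) = (0, 0, 1, 2)
  row 0: subtract 6×row2 = (1, 0, 0, 11)
  row 1: subtract 1×row2 = (0, 1, 0, 12)

rank = 3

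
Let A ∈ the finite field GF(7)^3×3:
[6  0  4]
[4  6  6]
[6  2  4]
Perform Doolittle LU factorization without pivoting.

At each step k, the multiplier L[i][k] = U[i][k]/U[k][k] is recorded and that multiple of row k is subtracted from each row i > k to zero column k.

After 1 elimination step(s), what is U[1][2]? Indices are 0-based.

U[1][2] = 1

k=0: U[0][0]=6
  eliminate (1,0): mult=3, new row 1: (0, 6, 1); set L[1][0]=3
  eliminate (2,0): mult=1, new row 2: (0, 2, 0); set L[2][0]=1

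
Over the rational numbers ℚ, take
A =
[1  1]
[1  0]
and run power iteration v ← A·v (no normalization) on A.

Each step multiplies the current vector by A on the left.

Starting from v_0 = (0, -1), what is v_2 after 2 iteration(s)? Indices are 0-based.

v_0 = (0, -1).
v_1 = A·v_0 = (-1, 0).
v_2 = A·v_1 = (-1, -1).

v_2 = (-1, -1)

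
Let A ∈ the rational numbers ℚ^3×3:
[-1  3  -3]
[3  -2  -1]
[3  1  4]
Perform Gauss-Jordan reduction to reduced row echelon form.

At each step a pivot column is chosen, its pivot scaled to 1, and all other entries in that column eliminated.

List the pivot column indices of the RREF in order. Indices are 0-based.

pivot columns: 0, 1, 2

[1] R0 /= -1  ⇒  (1, -3, 3)
     R1 -= 3·R0  ⇒  (0, 7, -10)
     R2 -= 3·R0  ⇒  (0, 10, -5)
[2] R1 /= 7  ⇒  (0, 1, -10/7)
     R0 -= -3·R1  ⇒  (1, 0, -9/7)
     R2 -= 10·R1  ⇒  (0, 0, 65/7)
[3] R2 /= 65/7  ⇒  (0, 0, 1)
     R0 -= -9/7·R2  ⇒  (1, 0, 0)
     R1 -= -10/7·R2  ⇒  (0, 1, 0)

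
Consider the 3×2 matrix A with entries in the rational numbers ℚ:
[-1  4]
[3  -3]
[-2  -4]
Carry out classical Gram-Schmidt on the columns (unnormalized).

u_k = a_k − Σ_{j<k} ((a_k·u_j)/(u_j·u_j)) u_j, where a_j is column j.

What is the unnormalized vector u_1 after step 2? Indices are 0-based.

Step 1: u_0 = a_0 = (-1, 3, -2).
Step 2: u_1 = a_1 − (-5/14)·u_0 = (51/14, -27/14, -33/7).

u_1 = (51/14, -27/14, -33/7)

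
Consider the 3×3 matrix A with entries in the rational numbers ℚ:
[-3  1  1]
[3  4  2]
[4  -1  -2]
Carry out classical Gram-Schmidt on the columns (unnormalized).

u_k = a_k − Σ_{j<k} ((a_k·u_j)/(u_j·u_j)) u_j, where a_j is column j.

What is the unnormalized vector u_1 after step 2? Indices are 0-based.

u_1 = (49/34, 121/34, -27/17)

Step 1: u_0 = a_0 = (-3, 3, 4).
Step 2: u_1 = a_1 − (5/34)·u_0 = (49/34, 121/34, -27/17).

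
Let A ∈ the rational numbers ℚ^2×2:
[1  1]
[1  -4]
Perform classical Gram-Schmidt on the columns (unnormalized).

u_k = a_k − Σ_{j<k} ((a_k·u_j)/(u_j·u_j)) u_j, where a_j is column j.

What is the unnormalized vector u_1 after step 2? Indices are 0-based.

u_1 = (5/2, -5/2)

Step 1: u_0 = a_0 = (1, 1).
Step 2: u_1 = a_1 − (-3/2)·u_0 = (5/2, -5/2).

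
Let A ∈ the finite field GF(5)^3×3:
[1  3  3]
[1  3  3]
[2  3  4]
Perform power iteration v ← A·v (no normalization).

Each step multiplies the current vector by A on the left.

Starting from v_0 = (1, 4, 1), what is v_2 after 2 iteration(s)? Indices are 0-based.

v_2 = (3, 3, 2)

v_0 = (1, 4, 1).
v_1 = A·v_0 = (1, 1, 3).
v_2 = A·v_1 = (3, 3, 2).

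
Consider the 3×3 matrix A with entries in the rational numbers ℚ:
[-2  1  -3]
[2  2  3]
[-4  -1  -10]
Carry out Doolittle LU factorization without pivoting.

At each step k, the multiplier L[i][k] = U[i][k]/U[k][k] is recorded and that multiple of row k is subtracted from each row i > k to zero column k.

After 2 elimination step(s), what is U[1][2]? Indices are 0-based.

Step 1: pivot at (0,0) is -2.
  row1 ← row1 − (-1)·row0  ⇒  L[1][0]=-1, U row1=(0, 3, 0)
  row2 ← row2 − (2)·row0  ⇒  L[2][0]=2, U row2=(0, -3, -4)
Step 2: pivot at (1,1) is 3.
  row2 ← row2 − (-1)·row1  ⇒  L[2][1]=-1, U row2=(0, 0, -4)

U[1][2] = 0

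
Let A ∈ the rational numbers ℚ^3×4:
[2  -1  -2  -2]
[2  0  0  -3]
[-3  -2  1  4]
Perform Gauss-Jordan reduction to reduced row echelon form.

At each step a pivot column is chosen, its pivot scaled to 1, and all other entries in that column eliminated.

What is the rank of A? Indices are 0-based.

[1] R0 /= 2  ⇒  (1, -1/2, -1, -1)
     R1 -= 2·R0  ⇒  (0, 1, 2, -1)
     R2 -= -3·R0  ⇒  (0, -7/2, -2, 1)
[2] R1 /= 1  ⇒  (0, 1, 2, -1)
     R0 -= -1/2·R1  ⇒  (1, 0, 0, -3/2)
     R2 -= -7/2·R1  ⇒  (0, 0, 5, -5/2)
[3] R2 /= 5  ⇒  (0, 0, 1, -1/2)
     R1 -= 2·R2  ⇒  (0, 1, 0, 0)

rank = 3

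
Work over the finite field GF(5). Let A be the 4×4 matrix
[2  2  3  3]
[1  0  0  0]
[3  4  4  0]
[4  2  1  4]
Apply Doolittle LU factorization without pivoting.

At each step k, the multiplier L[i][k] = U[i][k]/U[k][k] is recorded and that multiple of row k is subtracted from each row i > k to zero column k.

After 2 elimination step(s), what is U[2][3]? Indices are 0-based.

U[2][3] = 4

[col 0] pivot 2
  R1 -= 3*R0 → (0, 4, 1, 1)  (L[1][0] := 3)
  R2 -= 4*R0 → (0, 1, 2, 3)  (L[2][0] := 4)
  R3 -= 2*R0 → (0, 3, 0, 3)  (L[3][0] := 2)
[col 1] pivot 4
  R2 -= 4*R1 → (0, 0, 3, 4)  (L[2][1] := 4)
  R3 -= 2*R1 → (0, 0, 3, 1)  (L[3][1] := 2)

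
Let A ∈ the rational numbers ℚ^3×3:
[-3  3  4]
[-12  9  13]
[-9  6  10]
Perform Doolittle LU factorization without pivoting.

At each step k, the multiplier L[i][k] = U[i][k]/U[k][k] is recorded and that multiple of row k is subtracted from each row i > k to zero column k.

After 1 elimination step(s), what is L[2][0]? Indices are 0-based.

Step 1: pivot at (0,0) is -3.
  row1 ← row1 − (4)·row0  ⇒  L[1][0]=4, U row1=(0, -3, -3)
  row2 ← row2 − (3)·row0  ⇒  L[2][0]=3, U row2=(0, -3, -2)

L[2][0] = 3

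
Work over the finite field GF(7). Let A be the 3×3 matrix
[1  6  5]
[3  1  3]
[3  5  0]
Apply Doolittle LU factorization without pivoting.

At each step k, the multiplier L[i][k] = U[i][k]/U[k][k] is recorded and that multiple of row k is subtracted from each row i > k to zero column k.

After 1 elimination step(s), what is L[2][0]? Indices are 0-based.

L[2][0] = 3

[col 0] pivot 1
  R1 -= 3*R0 → (0, 4, 2)  (L[1][0] := 3)
  R2 -= 3*R0 → (0, 1, 6)  (L[2][0] := 3)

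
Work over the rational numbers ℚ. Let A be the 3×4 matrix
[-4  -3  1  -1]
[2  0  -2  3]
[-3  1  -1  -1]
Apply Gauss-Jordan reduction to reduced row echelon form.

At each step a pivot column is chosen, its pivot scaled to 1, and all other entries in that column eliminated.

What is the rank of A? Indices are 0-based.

rank = 3

step 1: normalize row 0 (÷-4) = (1, 3/4, -1/4, 1/4)
  row 1: subtract 2×row0 = (0, -3/2, -3/2, 5/2)
  row 2: subtract -3×row0 = (0, 13/4, -7/4, -1/4)
step 2: normalize row 1 (÷-3/2) = (0, 1, 1, -5/3)
  row 0: subtract 3/4×row1 = (1, 0, -1, 3/2)
  row 2: subtract 13/4×row1 = (0, 0, -5, 31/6)
step 3: normalize row 2 (÷-5) = (0, 0, 1, -31/30)
  row 0: subtract -1×row2 = (1, 0, 0, 7/15)
  row 1: subtract 1×row2 = (0, 1, 0, -19/30)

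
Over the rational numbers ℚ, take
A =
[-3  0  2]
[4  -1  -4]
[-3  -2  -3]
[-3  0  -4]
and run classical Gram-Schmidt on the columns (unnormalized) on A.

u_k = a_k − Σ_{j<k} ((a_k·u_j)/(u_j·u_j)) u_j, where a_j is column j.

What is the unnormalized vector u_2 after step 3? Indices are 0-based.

Step 1: u_0 = a_0 = (-3, 4, -3, -3).
Step 2: u_1 = a_1 − (2/43)·u_0 = (6/43, -51/43, -80/43, 6/43).
Step 3: u_2 = a_2 − (-1/43)·u_0 − (432/211)·u_1 = (347/211, -312/211, 156/211, -919/211).

u_2 = (347/211, -312/211, 156/211, -919/211)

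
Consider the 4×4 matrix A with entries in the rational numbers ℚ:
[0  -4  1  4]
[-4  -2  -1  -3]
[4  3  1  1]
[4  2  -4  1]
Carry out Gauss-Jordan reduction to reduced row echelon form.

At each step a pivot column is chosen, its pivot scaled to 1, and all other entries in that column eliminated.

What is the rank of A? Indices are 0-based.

rank = 4

pivot(0,0): swap R0↔R1
pivot(0,0)=-4: scale R0 → (1, 1/2, 1/4, 3/4)
  clear (2,0): R2 −= (4)R0 → (0, 1, 0, -2)
  clear (3,0): R3 −= (4)R0 → (0, 0, -5, -2)
pivot(1,1)=-4: scale R1 → (0, 1, -1/4, -1)
  clear (0,1): R0 −= (1/2)R1 → (1, 0, 3/8, 5/4)
  clear (2,1): R2 −= (1)R1 → (0, 0, 1/4, -1)
pivot(2,2)=1/4: scale R2 → (0, 0, 1, -4)
  clear (0,2): R0 −= (3/8)R2 → (1, 0, 0, 11/4)
  clear (1,2): R1 −= (-1/4)R2 → (0, 1, 0, -2)
  clear (3,2): R3 −= (-5)R2 → (0, 0, 0, -22)
pivot(3,3)=-22: scale R3 → (0, 0, 0, 1)
  clear (0,3): R0 −= (11/4)R3 → (1, 0, 0, 0)
  clear (1,3): R1 −= (-2)R3 → (0, 1, 0, 0)
  clear (2,3): R2 −= (-4)R3 → (0, 0, 1, 0)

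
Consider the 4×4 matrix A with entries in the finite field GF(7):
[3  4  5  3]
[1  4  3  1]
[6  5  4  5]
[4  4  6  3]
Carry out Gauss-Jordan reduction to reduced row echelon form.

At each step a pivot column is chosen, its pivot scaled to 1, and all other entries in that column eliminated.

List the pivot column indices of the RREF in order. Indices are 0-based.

pivot columns: 0, 1, 2, 3

step 1: normalize row 0 (÷3) = (1, 6, 4, 1)
  row 1: subtract 1×row0 = (0, 5, 6, 0)
  row 2: subtract 6×row0 = (0, 4, 1, 6)
  row 3: subtract 4×row0 = (0, 1, 4, 6)
step 2: normalize row 1 (÷5) = (0, 1, 4, 0)
  row 0: subtract 6×row1 = (1, 0, 1, 1)
  row 2: subtract 4×row1 = (0, 0, 6, 6)
  row 3: subtract 1×row1 = (0, 0, 0, 6)
step 3: normalize row 2 (÷6) = (0, 0, 1, 1)
  row 0: subtract 1×row2 = (1, 0, 0, 0)
  row 1: subtract 4×row2 = (0, 1, 0, 3)
step 4: normalize row 3 (÷6) = (0, 0, 0, 1)
  row 1: subtract 3×row3 = (0, 1, 0, 0)
  row 2: subtract 1×row3 = (0, 0, 1, 0)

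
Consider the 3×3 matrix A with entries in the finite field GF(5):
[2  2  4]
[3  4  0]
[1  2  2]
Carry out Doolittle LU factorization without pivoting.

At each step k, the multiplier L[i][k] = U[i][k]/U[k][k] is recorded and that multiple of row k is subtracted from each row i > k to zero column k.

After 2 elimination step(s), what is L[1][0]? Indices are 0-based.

Step 1: pivot at (0,0) is 2.
  row1 ← row1 − (4)·row0  ⇒  L[1][0]=4, U row1=(0, 1, 4)
  row2 ← row2 − (3)·row0  ⇒  L[2][0]=3, U row2=(0, 1, 0)
Step 2: pivot at (1,1) is 1.
  row2 ← row2 − (1)·row1  ⇒  L[2][1]=1, U row2=(0, 0, 1)

L[1][0] = 4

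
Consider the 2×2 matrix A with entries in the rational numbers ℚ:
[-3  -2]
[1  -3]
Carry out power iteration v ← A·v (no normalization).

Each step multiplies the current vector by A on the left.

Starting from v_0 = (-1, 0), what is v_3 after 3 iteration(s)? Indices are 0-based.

v_0 = (-1, 0).
v_1 = A·v_0 = (3, -1).
v_2 = A·v_1 = (-7, 6).
v_3 = A·v_2 = (9, -25).

v_3 = (9, -25)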